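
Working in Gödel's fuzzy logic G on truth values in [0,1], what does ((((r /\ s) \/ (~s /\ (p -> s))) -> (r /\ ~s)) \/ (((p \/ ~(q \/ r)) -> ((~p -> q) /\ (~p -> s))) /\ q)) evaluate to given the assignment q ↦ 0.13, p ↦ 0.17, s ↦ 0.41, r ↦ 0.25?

0.13

(r /\ s) = min(0.25, 0.41) = 0.25
~s: Gödel ¬ of 0.41 = 0 (operand ≠ 0)
(p -> s): 0.17 ≤ 0.41, so result = 1
(~s /\ (p -> s)) = min(0, 1) = 0
((r /\ s) \/ (~s /\ (p -> s))) = max(0.25, 0) = 0.25
~s: Gödel ¬ of 0.41 = 0 (operand ≠ 0)
(r /\ ~s) = min(0.25, 0) = 0
(((r /\ s) \/ (~s /\ (p -> s))) -> (r /\ ~s)): 0.25 > 0, so result = 0
(q \/ r) = max(0.13, 0.25) = 0.25
~(q \/ r): Gödel ¬ of 0.25 = 0 (operand ≠ 0)
(p \/ ~(q \/ r)) = max(0.17, 0) = 0.17
~p: Gödel ¬ of 0.17 = 0 (operand ≠ 0)
(~p -> q): 0 ≤ 0.13, so result = 1
~p: Gödel ¬ of 0.17 = 0 (operand ≠ 0)
(~p -> s): 0 ≤ 0.41, so result = 1
((~p -> q) /\ (~p -> s)) = min(1, 1) = 1
((p \/ ~(q \/ r)) -> ((~p -> q) /\ (~p -> s))): 0.17 ≤ 1, so result = 1
(((p \/ ~(q \/ r)) -> ((~p -> q) /\ (~p -> s))) /\ q) = min(1, 0.13) = 0.13
((((r /\ s) \/ (~s /\ (p -> s))) -> (r /\ ~s)) \/ (((p \/ ~(q \/ r)) -> ((~p -> q) /\ (~p -> s))) /\ q)) = max(0, 0.13) = 0.13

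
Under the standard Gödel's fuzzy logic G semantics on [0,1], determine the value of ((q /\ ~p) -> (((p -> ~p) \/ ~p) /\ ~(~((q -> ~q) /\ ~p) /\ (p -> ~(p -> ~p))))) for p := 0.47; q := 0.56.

~p: Gödel ¬ of 0.47 = 0 (operand ≠ 0)
(q /\ ~p) = min(0.56, 0) = 0
~p: Gödel ¬ of 0.47 = 0 (operand ≠ 0)
(p -> ~p): 0.47 > 0, so result = 0
~p: Gödel ¬ of 0.47 = 0 (operand ≠ 0)
((p -> ~p) \/ ~p) = max(0, 0) = 0
~q: Gödel ¬ of 0.56 = 0 (operand ≠ 0)
(q -> ~q): 0.56 > 0, so result = 0
~p: Gödel ¬ of 0.47 = 0 (operand ≠ 0)
((q -> ~q) /\ ~p) = min(0, 0) = 0
~((q -> ~q) /\ ~p): Gödel ¬ of 0 = 1 (operand is 0)
~p: Gödel ¬ of 0.47 = 0 (operand ≠ 0)
(p -> ~p): 0.47 > 0, so result = 0
~(p -> ~p): Gödel ¬ of 0 = 1 (operand is 0)
(p -> ~(p -> ~p)): 0.47 ≤ 1, so result = 1
(~((q -> ~q) /\ ~p) /\ (p -> ~(p -> ~p))) = min(1, 1) = 1
~(~((q -> ~q) /\ ~p) /\ (p -> ~(p -> ~p))): Gödel ¬ of 1 = 0 (operand ≠ 0)
(((p -> ~p) \/ ~p) /\ ~(~((q -> ~q) /\ ~p) /\ (p -> ~(p -> ~p)))) = min(0, 0) = 0
((q /\ ~p) -> (((p -> ~p) \/ ~p) /\ ~(~((q -> ~q) /\ ~p) /\ (p -> ~(p -> ~p))))): 0 ≤ 0, so result = 1

1.00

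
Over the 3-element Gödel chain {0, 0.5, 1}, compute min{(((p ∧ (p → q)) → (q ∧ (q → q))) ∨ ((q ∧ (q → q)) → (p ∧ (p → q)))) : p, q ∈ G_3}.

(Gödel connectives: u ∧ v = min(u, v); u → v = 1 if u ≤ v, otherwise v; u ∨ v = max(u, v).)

1.00

Every assignment gives 1. For instance at p = 0, q = 0:
  (p → q): 0 ≤ 0, so result = 1
  (p ∧ (p → q)) = min(0, 1) = 0
  (q → q): 0 ≤ 0, so result = 1
  (q ∧ (q → q)) = min(0, 1) = 0
  ((p ∧ (p → q)) → (q ∧ (q → q))): 0 ≤ 0, so result = 1
  (q → q): 0 ≤ 0, so result = 1
  (q ∧ (q → q)) = min(0, 1) = 0
  (p → q): 0 ≤ 0, so result = 1
  (p ∧ (p → q)) = min(0, 1) = 0
  ((q ∧ (q → q)) → (p ∧ (p → q))): 0 ≤ 0, so result = 1
  (((p ∧ (p → q)) → (q ∧ (q → q))) ∨ ((q ∧ (q → q)) → (p ∧ (p → q)))) = max(1, 1) = 1
All 9 assignments give value 1 — the formula is a G_3-tautology.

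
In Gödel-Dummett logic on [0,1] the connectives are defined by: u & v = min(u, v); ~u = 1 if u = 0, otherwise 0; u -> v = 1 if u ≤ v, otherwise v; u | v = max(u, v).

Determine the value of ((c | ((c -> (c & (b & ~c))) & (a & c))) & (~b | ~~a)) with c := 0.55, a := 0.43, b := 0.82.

0.55

~c: Gödel ¬ of 0.55 = 0 (operand ≠ 0)
(b & ~c) = min(0.82, 0) = 0
(c & (b & ~c)) = min(0.55, 0) = 0
(c -> (c & (b & ~c))): 0.55 > 0, so result = 0
(a & c) = min(0.43, 0.55) = 0.43
((c -> (c & (b & ~c))) & (a & c)) = min(0, 0.43) = 0
(c | ((c -> (c & (b & ~c))) & (a & c))) = max(0.55, 0) = 0.55
~b: Gödel ¬ of 0.82 = 0 (operand ≠ 0)
~a: Gödel ¬ of 0.43 = 0 (operand ≠ 0)
~~a: Gödel ¬ of 0 = 1 (operand is 0)
(~b | ~~a) = max(0, 1) = 1
((c | ((c -> (c & (b & ~c))) & (a & c))) & (~b | ~~a)) = min(0.55, 1) = 0.55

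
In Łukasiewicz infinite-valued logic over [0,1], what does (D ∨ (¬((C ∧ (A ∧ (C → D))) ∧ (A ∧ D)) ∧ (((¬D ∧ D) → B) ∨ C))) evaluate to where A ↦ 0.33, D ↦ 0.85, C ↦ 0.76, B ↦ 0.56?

(C → D): min(1, 1 − 0.76 + 0.85) = 1
(A ∧ (C → D)) = min(0.33, 1) = 0.33
(C ∧ (A ∧ (C → D))) = min(0.76, 0.33) = 0.33
(A ∧ D) = min(0.33, 0.85) = 0.33
((C ∧ (A ∧ (C → D))) ∧ (A ∧ D)) = min(0.33, 0.33) = 0.33
¬((C ∧ (A ∧ (C → D))) ∧ (A ∧ D)): Łukasiewicz ¬ gives 1 − 0.33 = 0.67
¬D: Łukasiewicz ¬ gives 1 − 0.85 = 0.15
(¬D ∧ D) = min(0.15, 0.85) = 0.15
((¬D ∧ D) → B): min(1, 1 − 0.15 + 0.56) = 1
(((¬D ∧ D) → B) ∨ C) = max(1, 0.76) = 1
(¬((C ∧ (A ∧ (C → D))) ∧ (A ∧ D)) ∧ (((¬D ∧ D) → B) ∨ C)) = min(0.67, 1) = 0.67
(D ∨ (¬((C ∧ (A ∧ (C → D))) ∧ (A ∧ D)) ∧ (((¬D ∧ D) → B) ∨ C))) = max(0.85, 0.67) = 0.85

0.85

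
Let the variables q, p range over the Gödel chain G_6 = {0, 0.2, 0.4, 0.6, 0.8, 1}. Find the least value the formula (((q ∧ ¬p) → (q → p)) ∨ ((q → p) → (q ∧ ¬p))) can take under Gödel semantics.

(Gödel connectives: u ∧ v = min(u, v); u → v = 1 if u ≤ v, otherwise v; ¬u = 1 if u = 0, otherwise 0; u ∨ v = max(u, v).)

1.00

Every assignment gives 1. For instance at q = 0, p = 0:
  ¬p: Gödel ¬ of 0 = 1 (operand is 0)
  (q ∧ ¬p) = min(0, 1) = 0
  (q → p): 0 ≤ 0, so result = 1
  ((q ∧ ¬p) → (q → p)): 0 ≤ 1, so result = 1
  (q → p): 0 ≤ 0, so result = 1
  ¬p: Gödel ¬ of 0 = 1 (operand is 0)
  (q ∧ ¬p) = min(0, 1) = 0
  ((q → p) → (q ∧ ¬p)): 1 > 0, so result = 0
  (((q ∧ ¬p) → (q → p)) ∨ ((q → p) → (q ∧ ¬p))) = max(1, 0) = 1
All 36 assignments give value 1 — the formula is a G_6-tautology.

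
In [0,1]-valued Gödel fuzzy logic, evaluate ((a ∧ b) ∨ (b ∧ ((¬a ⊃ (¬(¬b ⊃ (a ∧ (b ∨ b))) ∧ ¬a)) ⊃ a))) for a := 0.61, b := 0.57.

(a ∧ b) = min(0.61, 0.57) = 0.57
¬a: Gödel ¬ of 0.61 = 0 (operand ≠ 0)
¬b: Gödel ¬ of 0.57 = 0 (operand ≠ 0)
(b ∨ b) = max(0.57, 0.57) = 0.57
(a ∧ (b ∨ b)) = min(0.61, 0.57) = 0.57
(¬b ⊃ (a ∧ (b ∨ b))): 0 ≤ 0.57, so result = 1
¬(¬b ⊃ (a ∧ (b ∨ b))): Gödel ¬ of 1 = 0 (operand ≠ 0)
¬a: Gödel ¬ of 0.61 = 0 (operand ≠ 0)
(¬(¬b ⊃ (a ∧ (b ∨ b))) ∧ ¬a) = min(0, 0) = 0
(¬a ⊃ (¬(¬b ⊃ (a ∧ (b ∨ b))) ∧ ¬a)): 0 ≤ 0, so result = 1
((¬a ⊃ (¬(¬b ⊃ (a ∧ (b ∨ b))) ∧ ¬a)) ⊃ a): 1 > 0.61, so result = 0.61
(b ∧ ((¬a ⊃ (¬(¬b ⊃ (a ∧ (b ∨ b))) ∧ ¬a)) ⊃ a)) = min(0.57, 0.61) = 0.57
((a ∧ b) ∨ (b ∧ ((¬a ⊃ (¬(¬b ⊃ (a ∧ (b ∨ b))) ∧ ¬a)) ⊃ a))) = max(0.57, 0.57) = 0.57

0.57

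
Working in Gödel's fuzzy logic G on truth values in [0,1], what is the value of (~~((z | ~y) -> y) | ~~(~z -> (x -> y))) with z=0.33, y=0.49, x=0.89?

1.00

~y: Gödel ¬ of 0.49 = 0 (operand ≠ 0)
(z | ~y) = max(0.33, 0) = 0.33
((z | ~y) -> y): 0.33 ≤ 0.49, so result = 1
~((z | ~y) -> y): Gödel ¬ of 1 = 0 (operand ≠ 0)
~~((z | ~y) -> y): Gödel ¬ of 0 = 1 (operand is 0)
~z: Gödel ¬ of 0.33 = 0 (operand ≠ 0)
(x -> y): 0.89 > 0.49, so result = 0.49
(~z -> (x -> y)): 0 ≤ 0.49, so result = 1
~(~z -> (x -> y)): Gödel ¬ of 1 = 0 (operand ≠ 0)
~~(~z -> (x -> y)): Gödel ¬ of 0 = 1 (operand is 0)
(~~((z | ~y) -> y) | ~~(~z -> (x -> y))) = max(1, 1) = 1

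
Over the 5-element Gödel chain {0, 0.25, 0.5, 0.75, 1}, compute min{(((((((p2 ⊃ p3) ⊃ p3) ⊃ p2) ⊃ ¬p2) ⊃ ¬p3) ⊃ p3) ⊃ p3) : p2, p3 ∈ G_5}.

0.25

The minimum is attained at p2 = 0, p3 = 0.25:
  (p2 ⊃ p3): 0 ≤ 0.25, so result = 1
  ((p2 ⊃ p3) ⊃ p3): 1 > 0.25, so result = 0.25
  (((p2 ⊃ p3) ⊃ p3) ⊃ p2): 0.25 > 0, so result = 0
  ¬p2: Gödel ¬ of 0 = 1 (operand is 0)
  ((((p2 ⊃ p3) ⊃ p3) ⊃ p2) ⊃ ¬p2): 0 ≤ 1, so result = 1
  ¬p3: Gödel ¬ of 0.25 = 0 (operand ≠ 0)
  (((((p2 ⊃ p3) ⊃ p3) ⊃ p2) ⊃ ¬p2) ⊃ ¬p3): 1 > 0, so result = 0
  ((((((p2 ⊃ p3) ⊃ p3) ⊃ p2) ⊃ ¬p2) ⊃ ¬p3) ⊃ p3): 0 ≤ 0.25, so result = 1
  (((((((p2 ⊃ p3) ⊃ p3) ⊃ p2) ⊃ ¬p2) ⊃ ¬p3) ⊃ p3) ⊃ p3): 1 > 0.25, so result = 0.25
Checking all 25 assignments confirms none give a value below 0.25.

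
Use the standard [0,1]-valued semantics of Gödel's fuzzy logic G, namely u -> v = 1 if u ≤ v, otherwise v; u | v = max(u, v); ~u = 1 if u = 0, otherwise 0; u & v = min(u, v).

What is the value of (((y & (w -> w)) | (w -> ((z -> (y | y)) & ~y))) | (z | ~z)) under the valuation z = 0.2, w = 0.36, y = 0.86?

(w -> w): 0.36 ≤ 0.36, so result = 1
(y & (w -> w)) = min(0.86, 1) = 0.86
(y | y) = max(0.86, 0.86) = 0.86
(z -> (y | y)): 0.2 ≤ 0.86, so result = 1
~y: Gödel ¬ of 0.86 = 0 (operand ≠ 0)
((z -> (y | y)) & ~y) = min(1, 0) = 0
(w -> ((z -> (y | y)) & ~y)): 0.36 > 0, so result = 0
((y & (w -> w)) | (w -> ((z -> (y | y)) & ~y))) = max(0.86, 0) = 0.86
~z: Gödel ¬ of 0.2 = 0 (operand ≠ 0)
(z | ~z) = max(0.2, 0) = 0.2
(((y & (w -> w)) | (w -> ((z -> (y | y)) & ~y))) | (z | ~z)) = max(0.86, 0.2) = 0.86

0.86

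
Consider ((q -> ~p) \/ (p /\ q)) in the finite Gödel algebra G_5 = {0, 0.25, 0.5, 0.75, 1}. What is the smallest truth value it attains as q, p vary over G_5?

0.25

The minimum is attained at q = 0.25, p = 0.25:
  ~p: Gödel ¬ of 0.25 = 0 (operand ≠ 0)
  (q -> ~p): 0.25 > 0, so result = 0
  (p /\ q) = min(0.25, 0.25) = 0.25
  ((q -> ~p) \/ (p /\ q)) = max(0, 0.25) = 0.25
Checking all 25 assignments confirms none give a value below 0.25.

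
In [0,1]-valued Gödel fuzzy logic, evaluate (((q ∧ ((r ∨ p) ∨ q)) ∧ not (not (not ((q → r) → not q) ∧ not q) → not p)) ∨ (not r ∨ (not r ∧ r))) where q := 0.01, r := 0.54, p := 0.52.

0.01

(r ∨ p) = max(0.54, 0.52) = 0.54
((r ∨ p) ∨ q) = max(0.54, 0.01) = 0.54
(q ∧ ((r ∨ p) ∨ q)) = min(0.01, 0.54) = 0.01
(q → r): 0.01 ≤ 0.54, so result = 1
not q: Gödel ¬ of 0.01 = 0 (operand ≠ 0)
((q → r) → not q): 1 > 0, so result = 0
not ((q → r) → not q): Gödel ¬ of 0 = 1 (operand is 0)
not q: Gödel ¬ of 0.01 = 0 (operand ≠ 0)
(not ((q → r) → not q) ∧ not q) = min(1, 0) = 0
not (not ((q → r) → not q) ∧ not q): Gödel ¬ of 0 = 1 (operand is 0)
not p: Gödel ¬ of 0.52 = 0 (operand ≠ 0)
(not (not ((q → r) → not q) ∧ not q) → not p): 1 > 0, so result = 0
not (not (not ((q → r) → not q) ∧ not q) → not p): Gödel ¬ of 0 = 1 (operand is 0)
((q ∧ ((r ∨ p) ∨ q)) ∧ not (not (not ((q → r) → not q) ∧ not q) → not p)) = min(0.01, 1) = 0.01
not r: Gödel ¬ of 0.54 = 0 (operand ≠ 0)
not r: Gödel ¬ of 0.54 = 0 (operand ≠ 0)
(not r ∧ r) = min(0, 0.54) = 0
(not r ∨ (not r ∧ r)) = max(0, 0) = 0
(((q ∧ ((r ∨ p) ∨ q)) ∧ not (not (not ((q → r) → not q) ∧ not q) → not p)) ∨ (not r ∨ (not r ∧ r))) = max(0.01, 0) = 0.01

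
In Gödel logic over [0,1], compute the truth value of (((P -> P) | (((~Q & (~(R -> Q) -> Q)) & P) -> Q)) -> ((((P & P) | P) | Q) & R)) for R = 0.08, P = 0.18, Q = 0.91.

0.08

(P -> P): 0.18 ≤ 0.18, so result = 1
~Q: Gödel ¬ of 0.91 = 0 (operand ≠ 0)
(R -> Q): 0.08 ≤ 0.91, so result = 1
~(R -> Q): Gödel ¬ of 1 = 0 (operand ≠ 0)
(~(R -> Q) -> Q): 0 ≤ 0.91, so result = 1
(~Q & (~(R -> Q) -> Q)) = min(0, 1) = 0
((~Q & (~(R -> Q) -> Q)) & P) = min(0, 0.18) = 0
(((~Q & (~(R -> Q) -> Q)) & P) -> Q): 0 ≤ 0.91, so result = 1
((P -> P) | (((~Q & (~(R -> Q) -> Q)) & P) -> Q)) = max(1, 1) = 1
(P & P) = min(0.18, 0.18) = 0.18
((P & P) | P) = max(0.18, 0.18) = 0.18
(((P & P) | P) | Q) = max(0.18, 0.91) = 0.91
((((P & P) | P) | Q) & R) = min(0.91, 0.08) = 0.08
(((P -> P) | (((~Q & (~(R -> Q) -> Q)) & P) -> Q)) -> ((((P & P) | P) | Q) & R)): 1 > 0.08, so result = 0.08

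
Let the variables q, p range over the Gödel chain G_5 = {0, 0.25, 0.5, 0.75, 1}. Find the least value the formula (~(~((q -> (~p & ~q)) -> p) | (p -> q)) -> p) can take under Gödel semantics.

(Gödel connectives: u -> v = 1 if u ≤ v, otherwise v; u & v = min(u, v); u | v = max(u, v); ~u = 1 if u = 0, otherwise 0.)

0.25

The minimum is attained at q = 0, p = 0.25:
  ~p: Gödel ¬ of 0.25 = 0 (operand ≠ 0)
  ~q: Gödel ¬ of 0 = 1 (operand is 0)
  (~p & ~q) = min(0, 1) = 0
  (q -> (~p & ~q)): 0 ≤ 0, so result = 1
  ((q -> (~p & ~q)) -> p): 1 > 0.25, so result = 0.25
  ~((q -> (~p & ~q)) -> p): Gödel ¬ of 0.25 = 0 (operand ≠ 0)
  (p -> q): 0.25 > 0, so result = 0
  (~((q -> (~p & ~q)) -> p) | (p -> q)) = max(0, 0) = 0
  ~(~((q -> (~p & ~q)) -> p) | (p -> q)): Gödel ¬ of 0 = 1 (operand is 0)
  (~(~((q -> (~p & ~q)) -> p) | (p -> q)) -> p): 1 > 0.25, so result = 0.25
Checking all 25 assignments confirms none give a value below 0.25.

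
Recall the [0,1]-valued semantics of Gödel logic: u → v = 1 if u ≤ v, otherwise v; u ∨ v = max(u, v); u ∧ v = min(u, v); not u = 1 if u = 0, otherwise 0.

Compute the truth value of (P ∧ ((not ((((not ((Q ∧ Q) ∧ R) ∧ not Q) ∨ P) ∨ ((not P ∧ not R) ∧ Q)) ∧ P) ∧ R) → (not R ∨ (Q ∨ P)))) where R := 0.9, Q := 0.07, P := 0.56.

(Q ∧ Q) = min(0.07, 0.07) = 0.07
((Q ∧ Q) ∧ R) = min(0.07, 0.9) = 0.07
not ((Q ∧ Q) ∧ R): Gödel ¬ of 0.07 = 0 (operand ≠ 0)
not Q: Gödel ¬ of 0.07 = 0 (operand ≠ 0)
(not ((Q ∧ Q) ∧ R) ∧ not Q) = min(0, 0) = 0
((not ((Q ∧ Q) ∧ R) ∧ not Q) ∨ P) = max(0, 0.56) = 0.56
not P: Gödel ¬ of 0.56 = 0 (operand ≠ 0)
not R: Gödel ¬ of 0.9 = 0 (operand ≠ 0)
(not P ∧ not R) = min(0, 0) = 0
((not P ∧ not R) ∧ Q) = min(0, 0.07) = 0
(((not ((Q ∧ Q) ∧ R) ∧ not Q) ∨ P) ∨ ((not P ∧ not R) ∧ Q)) = max(0.56, 0) = 0.56
((((not ((Q ∧ Q) ∧ R) ∧ not Q) ∨ P) ∨ ((not P ∧ not R) ∧ Q)) ∧ P) = min(0.56, 0.56) = 0.56
not ((((not ((Q ∧ Q) ∧ R) ∧ not Q) ∨ P) ∨ ((not P ∧ not R) ∧ Q)) ∧ P): Gödel ¬ of 0.56 = 0 (operand ≠ 0)
(not ((((not ((Q ∧ Q) ∧ R) ∧ not Q) ∨ P) ∨ ((not P ∧ not R) ∧ Q)) ∧ P) ∧ R) = min(0, 0.9) = 0
not R: Gödel ¬ of 0.9 = 0 (operand ≠ 0)
(Q ∨ P) = max(0.07, 0.56) = 0.56
(not R ∨ (Q ∨ P)) = max(0, 0.56) = 0.56
((not ((((not ((Q ∧ Q) ∧ R) ∧ not Q) ∨ P) ∨ ((not P ∧ not R) ∧ Q)) ∧ P) ∧ R) → (not R ∨ (Q ∨ P))): 0 ≤ 0.56, so result = 1
(P ∧ ((not ((((not ((Q ∧ Q) ∧ R) ∧ not Q) ∨ P) ∨ ((not P ∧ not R) ∧ Q)) ∧ P) ∧ R) → (not R ∨ (Q ∨ P)))) = min(0.56, 1) = 0.56

0.56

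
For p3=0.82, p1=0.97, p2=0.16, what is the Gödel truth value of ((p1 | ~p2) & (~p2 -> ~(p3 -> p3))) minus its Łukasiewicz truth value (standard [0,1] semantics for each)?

0.81

Gödel evaluation:
  ~p2: Gödel ¬ of 0.16 = 0 (operand ≠ 0)
  (p1 | ~p2) = max(0.97, 0) = 0.97
  ~p2: Gödel ¬ of 0.16 = 0 (operand ≠ 0)
  (p3 -> p3): 0.82 ≤ 0.82, so result = 1
  ~(p3 -> p3): Gödel ¬ of 1 = 0 (operand ≠ 0)
  (~p2 -> ~(p3 -> p3)): 0 ≤ 0, so result = 1
  ((p1 | ~p2) & (~p2 -> ~(p3 -> p3))) = min(0.97, 1) = 0.97
  Gödel value = 0.97
Łukasiewicz evaluation:
  ~p2: Łukasiewicz ¬ gives 1 − 0.16 = 0.84
  (p1 | ~p2) = max(0.97, 0.84) = 0.97
  ~p2: Łukasiewicz ¬ gives 1 − 0.16 = 0.84
  (p3 -> p3): min(1, 1 − 0.82 + 0.82) = 1
  ~(p3 -> p3): Łukasiewicz ¬ gives 1 − 1 = 0
  (~p2 -> ~(p3 -> p3)): min(1, 1 − 0.84 + 0) = 0.16
  ((p1 | ~p2) & (~p2 -> ~(p3 -> p3))) = min(0.97, 0.16) = 0.16
  Łukasiewicz value = 0.16
Difference: 0.97 − 0.16 = 0.81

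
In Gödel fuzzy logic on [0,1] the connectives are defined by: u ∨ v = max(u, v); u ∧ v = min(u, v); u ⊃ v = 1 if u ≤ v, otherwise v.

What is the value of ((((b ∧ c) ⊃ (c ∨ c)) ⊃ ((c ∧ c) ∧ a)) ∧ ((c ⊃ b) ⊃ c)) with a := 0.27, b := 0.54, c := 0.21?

(b ∧ c) = min(0.54, 0.21) = 0.21
(c ∨ c) = max(0.21, 0.21) = 0.21
((b ∧ c) ⊃ (c ∨ c)): 0.21 ≤ 0.21, so result = 1
(c ∧ c) = min(0.21, 0.21) = 0.21
((c ∧ c) ∧ a) = min(0.21, 0.27) = 0.21
(((b ∧ c) ⊃ (c ∨ c)) ⊃ ((c ∧ c) ∧ a)): 1 > 0.21, so result = 0.21
(c ⊃ b): 0.21 ≤ 0.54, so result = 1
((c ⊃ b) ⊃ c): 1 > 0.21, so result = 0.21
((((b ∧ c) ⊃ (c ∨ c)) ⊃ ((c ∧ c) ∧ a)) ∧ ((c ⊃ b) ⊃ c)) = min(0.21, 0.21) = 0.21

0.21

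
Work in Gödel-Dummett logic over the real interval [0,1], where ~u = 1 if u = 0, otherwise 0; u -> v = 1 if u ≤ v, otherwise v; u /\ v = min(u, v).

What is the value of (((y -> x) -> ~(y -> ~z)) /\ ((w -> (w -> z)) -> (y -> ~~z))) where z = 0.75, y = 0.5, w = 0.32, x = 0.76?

(y -> x): 0.5 ≤ 0.76, so result = 1
~z: Gödel ¬ of 0.75 = 0 (operand ≠ 0)
(y -> ~z): 0.5 > 0, so result = 0
~(y -> ~z): Gödel ¬ of 0 = 1 (operand is 0)
((y -> x) -> ~(y -> ~z)): 1 ≤ 1, so result = 1
(w -> z): 0.32 ≤ 0.75, so result = 1
(w -> (w -> z)): 0.32 ≤ 1, so result = 1
~z: Gödel ¬ of 0.75 = 0 (operand ≠ 0)
~~z: Gödel ¬ of 0 = 1 (operand is 0)
(y -> ~~z): 0.5 ≤ 1, so result = 1
((w -> (w -> z)) -> (y -> ~~z)): 1 ≤ 1, so result = 1
(((y -> x) -> ~(y -> ~z)) /\ ((w -> (w -> z)) -> (y -> ~~z))) = min(1, 1) = 1

1.00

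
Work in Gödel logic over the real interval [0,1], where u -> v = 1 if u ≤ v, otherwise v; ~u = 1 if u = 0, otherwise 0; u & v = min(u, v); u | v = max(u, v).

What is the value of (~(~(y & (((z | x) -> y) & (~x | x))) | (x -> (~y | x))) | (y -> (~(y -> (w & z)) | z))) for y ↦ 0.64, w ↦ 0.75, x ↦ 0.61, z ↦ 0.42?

(z | x) = max(0.42, 0.61) = 0.61
((z | x) -> y): 0.61 ≤ 0.64, so result = 1
~x: Gödel ¬ of 0.61 = 0 (operand ≠ 0)
(~x | x) = max(0, 0.61) = 0.61
(((z | x) -> y) & (~x | x)) = min(1, 0.61) = 0.61
(y & (((z | x) -> y) & (~x | x))) = min(0.64, 0.61) = 0.61
~(y & (((z | x) -> y) & (~x | x))): Gödel ¬ of 0.61 = 0 (operand ≠ 0)
~y: Gödel ¬ of 0.64 = 0 (operand ≠ 0)
(~y | x) = max(0, 0.61) = 0.61
(x -> (~y | x)): 0.61 ≤ 0.61, so result = 1
(~(y & (((z | x) -> y) & (~x | x))) | (x -> (~y | x))) = max(0, 1) = 1
~(~(y & (((z | x) -> y) & (~x | x))) | (x -> (~y | x))): Gödel ¬ of 1 = 0 (operand ≠ 0)
(w & z) = min(0.75, 0.42) = 0.42
(y -> (w & z)): 0.64 > 0.42, so result = 0.42
~(y -> (w & z)): Gödel ¬ of 0.42 = 0 (operand ≠ 0)
(~(y -> (w & z)) | z) = max(0, 0.42) = 0.42
(y -> (~(y -> (w & z)) | z)): 0.64 > 0.42, so result = 0.42
(~(~(y & (((z | x) -> y) & (~x | x))) | (x -> (~y | x))) | (y -> (~(y -> (w & z)) | z))) = max(0, 0.42) = 0.42

0.42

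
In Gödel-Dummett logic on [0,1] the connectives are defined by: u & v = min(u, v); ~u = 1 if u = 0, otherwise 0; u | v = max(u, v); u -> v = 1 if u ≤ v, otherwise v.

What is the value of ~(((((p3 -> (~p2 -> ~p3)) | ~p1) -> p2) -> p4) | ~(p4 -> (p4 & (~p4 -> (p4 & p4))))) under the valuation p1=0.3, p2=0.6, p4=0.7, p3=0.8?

~p2: Gödel ¬ of 0.6 = 0 (operand ≠ 0)
~p3: Gödel ¬ of 0.8 = 0 (operand ≠ 0)
(~p2 -> ~p3): 0 ≤ 0, so result = 1
(p3 -> (~p2 -> ~p3)): 0.8 ≤ 1, so result = 1
~p1: Gödel ¬ of 0.3 = 0 (operand ≠ 0)
((p3 -> (~p2 -> ~p3)) | ~p1) = max(1, 0) = 1
(((p3 -> (~p2 -> ~p3)) | ~p1) -> p2): 1 > 0.6, so result = 0.6
((((p3 -> (~p2 -> ~p3)) | ~p1) -> p2) -> p4): 0.6 ≤ 0.7, so result = 1
~p4: Gödel ¬ of 0.7 = 0 (operand ≠ 0)
(p4 & p4) = min(0.7, 0.7) = 0.7
(~p4 -> (p4 & p4)): 0 ≤ 0.7, so result = 1
(p4 & (~p4 -> (p4 & p4))) = min(0.7, 1) = 0.7
(p4 -> (p4 & (~p4 -> (p4 & p4)))): 0.7 ≤ 0.7, so result = 1
~(p4 -> (p4 & (~p4 -> (p4 & p4)))): Gödel ¬ of 1 = 0 (operand ≠ 0)
(((((p3 -> (~p2 -> ~p3)) | ~p1) -> p2) -> p4) | ~(p4 -> (p4 & (~p4 -> (p4 & p4))))) = max(1, 0) = 1
~(((((p3 -> (~p2 -> ~p3)) | ~p1) -> p2) -> p4) | ~(p4 -> (p4 & (~p4 -> (p4 & p4))))): Gödel ¬ of 1 = 0 (operand ≠ 0)

0.00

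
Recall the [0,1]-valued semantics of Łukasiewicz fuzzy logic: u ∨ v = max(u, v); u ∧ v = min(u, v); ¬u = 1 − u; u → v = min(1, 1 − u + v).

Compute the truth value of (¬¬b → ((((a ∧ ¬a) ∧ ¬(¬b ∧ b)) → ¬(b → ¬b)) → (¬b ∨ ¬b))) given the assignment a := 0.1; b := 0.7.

0.60

¬b: Łukasiewicz ¬ gives 1 − 0.7 = 0.3
¬¬b: Łukasiewicz ¬ gives 1 − 0.3 = 0.7
¬a: Łukasiewicz ¬ gives 1 − 0.1 = 0.9
(a ∧ ¬a) = min(0.1, 0.9) = 0.1
¬b: Łukasiewicz ¬ gives 1 − 0.7 = 0.3
(¬b ∧ b) = min(0.3, 0.7) = 0.3
¬(¬b ∧ b): Łukasiewicz ¬ gives 1 − 0.3 = 0.7
((a ∧ ¬a) ∧ ¬(¬b ∧ b)) = min(0.1, 0.7) = 0.1
¬b: Łukasiewicz ¬ gives 1 − 0.7 = 0.3
(b → ¬b): min(1, 1 − 0.7 + 0.3) = 0.6
¬(b → ¬b): Łukasiewicz ¬ gives 1 − 0.6 = 0.4
(((a ∧ ¬a) ∧ ¬(¬b ∧ b)) → ¬(b → ¬b)): min(1, 1 − 0.1 + 0.4) = 1
¬b: Łukasiewicz ¬ gives 1 − 0.7 = 0.3
¬b: Łukasiewicz ¬ gives 1 − 0.7 = 0.3
(¬b ∨ ¬b) = max(0.3, 0.3) = 0.3
((((a ∧ ¬a) ∧ ¬(¬b ∧ b)) → ¬(b → ¬b)) → (¬b ∨ ¬b)): min(1, 1 − 1 + 0.3) = 0.3
(¬¬b → ((((a ∧ ¬a) ∧ ¬(¬b ∧ b)) → ¬(b → ¬b)) → (¬b ∨ ¬b))): min(1, 1 − 0.7 + 0.3) = 0.6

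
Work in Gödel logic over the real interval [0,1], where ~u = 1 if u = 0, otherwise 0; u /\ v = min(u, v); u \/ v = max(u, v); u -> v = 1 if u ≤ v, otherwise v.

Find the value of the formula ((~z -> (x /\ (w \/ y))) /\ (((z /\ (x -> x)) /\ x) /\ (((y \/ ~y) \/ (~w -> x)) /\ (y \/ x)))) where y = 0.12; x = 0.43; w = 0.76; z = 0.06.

0.06

~z: Gödel ¬ of 0.06 = 0 (operand ≠ 0)
(w \/ y) = max(0.76, 0.12) = 0.76
(x /\ (w \/ y)) = min(0.43, 0.76) = 0.43
(~z -> (x /\ (w \/ y))): 0 ≤ 0.43, so result = 1
(x -> x): 0.43 ≤ 0.43, so result = 1
(z /\ (x -> x)) = min(0.06, 1) = 0.06
((z /\ (x -> x)) /\ x) = min(0.06, 0.43) = 0.06
~y: Gödel ¬ of 0.12 = 0 (operand ≠ 0)
(y \/ ~y) = max(0.12, 0) = 0.12
~w: Gödel ¬ of 0.76 = 0 (operand ≠ 0)
(~w -> x): 0 ≤ 0.43, so result = 1
((y \/ ~y) \/ (~w -> x)) = max(0.12, 1) = 1
(y \/ x) = max(0.12, 0.43) = 0.43
(((y \/ ~y) \/ (~w -> x)) /\ (y \/ x)) = min(1, 0.43) = 0.43
(((z /\ (x -> x)) /\ x) /\ (((y \/ ~y) \/ (~w -> x)) /\ (y \/ x))) = min(0.06, 0.43) = 0.06
((~z -> (x /\ (w \/ y))) /\ (((z /\ (x -> x)) /\ x) /\ (((y \/ ~y) \/ (~w -> x)) /\ (y \/ x)))) = min(1, 0.06) = 0.06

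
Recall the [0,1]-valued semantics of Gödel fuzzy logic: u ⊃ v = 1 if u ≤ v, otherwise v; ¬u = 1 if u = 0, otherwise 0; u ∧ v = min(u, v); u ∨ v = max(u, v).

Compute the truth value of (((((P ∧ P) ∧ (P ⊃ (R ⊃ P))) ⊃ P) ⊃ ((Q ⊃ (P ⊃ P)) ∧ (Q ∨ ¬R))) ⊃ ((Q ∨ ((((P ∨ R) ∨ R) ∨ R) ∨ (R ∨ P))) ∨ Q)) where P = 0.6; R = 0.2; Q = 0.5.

1.00

(P ∧ P) = min(0.6, 0.6) = 0.6
(R ⊃ P): 0.2 ≤ 0.6, so result = 1
(P ⊃ (R ⊃ P)): 0.6 ≤ 1, so result = 1
((P ∧ P) ∧ (P ⊃ (R ⊃ P))) = min(0.6, 1) = 0.6
(((P ∧ P) ∧ (P ⊃ (R ⊃ P))) ⊃ P): 0.6 ≤ 0.6, so result = 1
(P ⊃ P): 0.6 ≤ 0.6, so result = 1
(Q ⊃ (P ⊃ P)): 0.5 ≤ 1, so result = 1
¬R: Gödel ¬ of 0.2 = 0 (operand ≠ 0)
(Q ∨ ¬R) = max(0.5, 0) = 0.5
((Q ⊃ (P ⊃ P)) ∧ (Q ∨ ¬R)) = min(1, 0.5) = 0.5
((((P ∧ P) ∧ (P ⊃ (R ⊃ P))) ⊃ P) ⊃ ((Q ⊃ (P ⊃ P)) ∧ (Q ∨ ¬R))): 1 > 0.5, so result = 0.5
(P ∨ R) = max(0.6, 0.2) = 0.6
((P ∨ R) ∨ R) = max(0.6, 0.2) = 0.6
(((P ∨ R) ∨ R) ∨ R) = max(0.6, 0.2) = 0.6
(R ∨ P) = max(0.2, 0.6) = 0.6
((((P ∨ R) ∨ R) ∨ R) ∨ (R ∨ P)) = max(0.6, 0.6) = 0.6
(Q ∨ ((((P ∨ R) ∨ R) ∨ R) ∨ (R ∨ P))) = max(0.5, 0.6) = 0.6
((Q ∨ ((((P ∨ R) ∨ R) ∨ R) ∨ (R ∨ P))) ∨ Q) = max(0.6, 0.5) = 0.6
(((((P ∧ P) ∧ (P ⊃ (R ⊃ P))) ⊃ P) ⊃ ((Q ⊃ (P ⊃ P)) ∧ (Q ∨ ¬R))) ⊃ ((Q ∨ ((((P ∨ R) ∨ R) ∨ R) ∨ (R ∨ P))) ∨ Q)): 0.5 ≤ 0.6, so result = 1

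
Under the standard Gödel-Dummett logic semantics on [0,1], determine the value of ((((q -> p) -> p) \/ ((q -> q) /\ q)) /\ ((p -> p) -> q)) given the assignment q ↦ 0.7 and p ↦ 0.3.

0.70

(q -> p): 0.7 > 0.3, so result = 0.3
((q -> p) -> p): 0.3 ≤ 0.3, so result = 1
(q -> q): 0.7 ≤ 0.7, so result = 1
((q -> q) /\ q) = min(1, 0.7) = 0.7
(((q -> p) -> p) \/ ((q -> q) /\ q)) = max(1, 0.7) = 1
(p -> p): 0.3 ≤ 0.3, so result = 1
((p -> p) -> q): 1 > 0.7, so result = 0.7
((((q -> p) -> p) \/ ((q -> q) /\ q)) /\ ((p -> p) -> q)) = min(1, 0.7) = 0.7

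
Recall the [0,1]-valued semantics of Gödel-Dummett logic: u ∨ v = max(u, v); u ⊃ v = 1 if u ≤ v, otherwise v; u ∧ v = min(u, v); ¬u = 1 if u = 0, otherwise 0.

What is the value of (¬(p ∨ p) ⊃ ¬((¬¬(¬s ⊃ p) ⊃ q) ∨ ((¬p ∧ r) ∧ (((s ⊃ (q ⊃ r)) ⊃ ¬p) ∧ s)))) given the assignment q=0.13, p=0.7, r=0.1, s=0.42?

1.00

(p ∨ p) = max(0.7, 0.7) = 0.7
¬(p ∨ p): Gödel ¬ of 0.7 = 0 (operand ≠ 0)
¬s: Gödel ¬ of 0.42 = 0 (operand ≠ 0)
(¬s ⊃ p): 0 ≤ 0.7, so result = 1
¬(¬s ⊃ p): Gödel ¬ of 1 = 0 (operand ≠ 0)
¬¬(¬s ⊃ p): Gödel ¬ of 0 = 1 (operand is 0)
(¬¬(¬s ⊃ p) ⊃ q): 1 > 0.13, so result = 0.13
¬p: Gödel ¬ of 0.7 = 0 (operand ≠ 0)
(¬p ∧ r) = min(0, 0.1) = 0
(q ⊃ r): 0.13 > 0.1, so result = 0.1
(s ⊃ (q ⊃ r)): 0.42 > 0.1, so result = 0.1
¬p: Gödel ¬ of 0.7 = 0 (operand ≠ 0)
((s ⊃ (q ⊃ r)) ⊃ ¬p): 0.1 > 0, so result = 0
(((s ⊃ (q ⊃ r)) ⊃ ¬p) ∧ s) = min(0, 0.42) = 0
((¬p ∧ r) ∧ (((s ⊃ (q ⊃ r)) ⊃ ¬p) ∧ s)) = min(0, 0) = 0
((¬¬(¬s ⊃ p) ⊃ q) ∨ ((¬p ∧ r) ∧ (((s ⊃ (q ⊃ r)) ⊃ ¬p) ∧ s))) = max(0.13, 0) = 0.13
¬((¬¬(¬s ⊃ p) ⊃ q) ∨ ((¬p ∧ r) ∧ (((s ⊃ (q ⊃ r)) ⊃ ¬p) ∧ s))): Gödel ¬ of 0.13 = 0 (operand ≠ 0)
(¬(p ∨ p) ⊃ ¬((¬¬(¬s ⊃ p) ⊃ q) ∨ ((¬p ∧ r) ∧ (((s ⊃ (q ⊃ r)) ⊃ ¬p) ∧ s)))): 0 ≤ 0, so result = 1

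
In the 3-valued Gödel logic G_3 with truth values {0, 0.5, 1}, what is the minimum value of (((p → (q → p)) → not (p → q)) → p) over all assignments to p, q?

The minimum is attained at p = 0.5, q = 0:
  (q → p): 0 ≤ 0.5, so result = 1
  (p → (q → p)): 0.5 ≤ 1, so result = 1
  (p → q): 0.5 > 0, so result = 0
  not (p → q): Gödel ¬ of 0 = 1 (operand is 0)
  ((p → (q → p)) → not (p → q)): 1 ≤ 1, so result = 1
  (((p → (q → p)) → not (p → q)) → p): 1 > 0.5, so result = 0.5
Checking all 9 assignments confirms none give a value below 0.50.

0.50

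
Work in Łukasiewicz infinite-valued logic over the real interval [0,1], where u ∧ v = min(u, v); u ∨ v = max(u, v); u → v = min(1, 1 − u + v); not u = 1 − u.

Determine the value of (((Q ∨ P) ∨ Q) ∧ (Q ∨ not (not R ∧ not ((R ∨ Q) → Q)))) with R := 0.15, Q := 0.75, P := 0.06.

0.75

(Q ∨ P) = max(0.75, 0.06) = 0.75
((Q ∨ P) ∨ Q) = max(0.75, 0.75) = 0.75
not R: Łukasiewicz ¬ gives 1 − 0.15 = 0.85
(R ∨ Q) = max(0.15, 0.75) = 0.75
((R ∨ Q) → Q): min(1, 1 − 0.75 + 0.75) = 1
not ((R ∨ Q) → Q): Łukasiewicz ¬ gives 1 − 1 = 0
(not R ∧ not ((R ∨ Q) → Q)) = min(0.85, 0) = 0
not (not R ∧ not ((R ∨ Q) → Q)): Łukasiewicz ¬ gives 1 − 0 = 1
(Q ∨ not (not R ∧ not ((R ∨ Q) → Q))) = max(0.75, 1) = 1
(((Q ∨ P) ∨ Q) ∧ (Q ∨ not (not R ∧ not ((R ∨ Q) → Q)))) = min(0.75, 1) = 0.75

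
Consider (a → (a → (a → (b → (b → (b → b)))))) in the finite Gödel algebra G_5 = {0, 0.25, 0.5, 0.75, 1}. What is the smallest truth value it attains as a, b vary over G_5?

1.00

Every assignment gives 1. For instance at a = 0, b = 0:
  (b → b): 0 ≤ 0, so result = 1
  (b → (b → b)): 0 ≤ 1, so result = 1
  (b → (b → (b → b))): 0 ≤ 1, so result = 1
  (a → (b → (b → (b → b)))): 0 ≤ 1, so result = 1
  (a → (a → (b → (b → (b → b))))): 0 ≤ 1, so result = 1
  (a → (a → (a → (b → (b → (b → b)))))): 0 ≤ 1, so result = 1
All 25 assignments give value 1 — the formula is a G_5-tautology.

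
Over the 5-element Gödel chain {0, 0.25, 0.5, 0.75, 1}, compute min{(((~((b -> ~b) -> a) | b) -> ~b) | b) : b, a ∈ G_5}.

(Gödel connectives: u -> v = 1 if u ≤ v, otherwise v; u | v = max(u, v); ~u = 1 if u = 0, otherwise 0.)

0.25

The minimum is attained at b = 0.25, a = 0:
  ~b: Gödel ¬ of 0.25 = 0 (operand ≠ 0)
  (b -> ~b): 0.25 > 0, so result = 0
  ((b -> ~b) -> a): 0 ≤ 0, so result = 1
  ~((b -> ~b) -> a): Gödel ¬ of 1 = 0 (operand ≠ 0)
  (~((b -> ~b) -> a) | b) = max(0, 0.25) = 0.25
  ~b: Gödel ¬ of 0.25 = 0 (operand ≠ 0)
  ((~((b -> ~b) -> a) | b) -> ~b): 0.25 > 0, so result = 0
  (((~((b -> ~b) -> a) | b) -> ~b) | b) = max(0, 0.25) = 0.25
Checking all 25 assignments confirms none give a value below 0.25.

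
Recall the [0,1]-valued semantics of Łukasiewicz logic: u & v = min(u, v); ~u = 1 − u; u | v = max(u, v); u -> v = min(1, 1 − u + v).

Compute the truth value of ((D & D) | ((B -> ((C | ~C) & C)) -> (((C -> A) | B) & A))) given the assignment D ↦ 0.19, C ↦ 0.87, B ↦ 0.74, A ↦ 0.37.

0.37

(D & D) = min(0.19, 0.19) = 0.19
~C: Łukasiewicz ¬ gives 1 − 0.87 = 0.13
(C | ~C) = max(0.87, 0.13) = 0.87
((C | ~C) & C) = min(0.87, 0.87) = 0.87
(B -> ((C | ~C) & C)): min(1, 1 − 0.74 + 0.87) = 1
(C -> A): min(1, 1 − 0.87 + 0.37) = 0.5
((C -> A) | B) = max(0.5, 0.74) = 0.74
(((C -> A) | B) & A) = min(0.74, 0.37) = 0.37
((B -> ((C | ~C) & C)) -> (((C -> A) | B) & A)): min(1, 1 − 1 + 0.37) = 0.37
((D & D) | ((B -> ((C | ~C) & C)) -> (((C -> A) | B) & A))) = max(0.19, 0.37) = 0.37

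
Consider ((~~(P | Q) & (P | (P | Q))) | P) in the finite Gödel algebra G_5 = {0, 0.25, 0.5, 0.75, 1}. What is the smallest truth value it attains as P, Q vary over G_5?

The minimum is attained at P = 0, Q = 0:
  (P | Q) = max(0, 0) = 0
  ~(P | Q): Gödel ¬ of 0 = 1 (operand is 0)
  ~~(P | Q): Gödel ¬ of 1 = 0 (operand ≠ 0)
  (P | Q) = max(0, 0) = 0
  (P | (P | Q)) = max(0, 0) = 0
  (~~(P | Q) & (P | (P | Q))) = min(0, 0) = 0
  ((~~(P | Q) & (P | (P | Q))) | P) = max(0, 0) = 0
Checking all 25 assignments confirms none give a value below 0.00.

0.00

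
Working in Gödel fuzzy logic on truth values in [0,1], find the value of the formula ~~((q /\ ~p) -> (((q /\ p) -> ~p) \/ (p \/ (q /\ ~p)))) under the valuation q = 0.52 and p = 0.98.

~p: Gödel ¬ of 0.98 = 0 (operand ≠ 0)
(q /\ ~p) = min(0.52, 0) = 0
(q /\ p) = min(0.52, 0.98) = 0.52
~p: Gödel ¬ of 0.98 = 0 (operand ≠ 0)
((q /\ p) -> ~p): 0.52 > 0, so result = 0
~p: Gödel ¬ of 0.98 = 0 (operand ≠ 0)
(q /\ ~p) = min(0.52, 0) = 0
(p \/ (q /\ ~p)) = max(0.98, 0) = 0.98
(((q /\ p) -> ~p) \/ (p \/ (q /\ ~p))) = max(0, 0.98) = 0.98
((q /\ ~p) -> (((q /\ p) -> ~p) \/ (p \/ (q /\ ~p)))): 0 ≤ 0.98, so result = 1
~((q /\ ~p) -> (((q /\ p) -> ~p) \/ (p \/ (q /\ ~p)))): Gödel ¬ of 1 = 0 (operand ≠ 0)
~~((q /\ ~p) -> (((q /\ p) -> ~p) \/ (p \/ (q /\ ~p)))): Gödel ¬ of 0 = 1 (operand is 0)

1.00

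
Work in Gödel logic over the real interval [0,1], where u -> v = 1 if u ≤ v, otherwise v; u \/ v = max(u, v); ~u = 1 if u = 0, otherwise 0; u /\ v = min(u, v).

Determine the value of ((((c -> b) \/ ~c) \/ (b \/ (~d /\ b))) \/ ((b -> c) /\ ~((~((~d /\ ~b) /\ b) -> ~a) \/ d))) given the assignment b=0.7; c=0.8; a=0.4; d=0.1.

(c -> b): 0.8 > 0.7, so result = 0.7
~c: Gödel ¬ of 0.8 = 0 (operand ≠ 0)
((c -> b) \/ ~c) = max(0.7, 0) = 0.7
~d: Gödel ¬ of 0.1 = 0 (operand ≠ 0)
(~d /\ b) = min(0, 0.7) = 0
(b \/ (~d /\ b)) = max(0.7, 0) = 0.7
(((c -> b) \/ ~c) \/ (b \/ (~d /\ b))) = max(0.7, 0.7) = 0.7
(b -> c): 0.7 ≤ 0.8, so result = 1
~d: Gödel ¬ of 0.1 = 0 (operand ≠ 0)
~b: Gödel ¬ of 0.7 = 0 (operand ≠ 0)
(~d /\ ~b) = min(0, 0) = 0
((~d /\ ~b) /\ b) = min(0, 0.7) = 0
~((~d /\ ~b) /\ b): Gödel ¬ of 0 = 1 (operand is 0)
~a: Gödel ¬ of 0.4 = 0 (operand ≠ 0)
(~((~d /\ ~b) /\ b) -> ~a): 1 > 0, so result = 0
((~((~d /\ ~b) /\ b) -> ~a) \/ d) = max(0, 0.1) = 0.1
~((~((~d /\ ~b) /\ b) -> ~a) \/ d): Gödel ¬ of 0.1 = 0 (operand ≠ 0)
((b -> c) /\ ~((~((~d /\ ~b) /\ b) -> ~a) \/ d)) = min(1, 0) = 0
((((c -> b) \/ ~c) \/ (b \/ (~d /\ b))) \/ ((b -> c) /\ ~((~((~d /\ ~b) /\ b) -> ~a) \/ d))) = max(0.7, 0) = 0.7

0.70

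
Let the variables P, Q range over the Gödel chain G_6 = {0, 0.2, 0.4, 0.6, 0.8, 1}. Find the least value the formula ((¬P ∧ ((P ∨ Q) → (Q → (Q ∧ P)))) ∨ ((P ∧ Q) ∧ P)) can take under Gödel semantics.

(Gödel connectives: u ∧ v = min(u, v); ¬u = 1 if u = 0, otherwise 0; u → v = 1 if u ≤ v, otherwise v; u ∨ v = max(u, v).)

0.00

The minimum is attained at P = 0, Q = 0.2:
  ¬P: Gödel ¬ of 0 = 1 (operand is 0)
  (P ∨ Q) = max(0, 0.2) = 0.2
  (Q ∧ P) = min(0.2, 0) = 0
  (Q → (Q ∧ P)): 0.2 > 0, so result = 0
  ((P ∨ Q) → (Q → (Q ∧ P))): 0.2 > 0, so result = 0
  (¬P ∧ ((P ∨ Q) → (Q → (Q ∧ P)))) = min(1, 0) = 0
  (P ∧ Q) = min(0, 0.2) = 0
  ((P ∧ Q) ∧ P) = min(0, 0) = 0
  ((¬P ∧ ((P ∨ Q) → (Q → (Q ∧ P)))) ∨ ((P ∧ Q) ∧ P)) = max(0, 0) = 0
Checking all 36 assignments confirms none give a value below 0.00.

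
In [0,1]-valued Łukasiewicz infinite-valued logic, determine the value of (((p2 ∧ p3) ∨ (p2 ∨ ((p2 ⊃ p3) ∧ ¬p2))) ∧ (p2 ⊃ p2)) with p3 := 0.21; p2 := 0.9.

(p2 ∧ p3) = min(0.9, 0.21) = 0.21
(p2 ⊃ p3): min(1, 1 − 0.9 + 0.21) = 0.31
¬p2: Łukasiewicz ¬ gives 1 − 0.9 = 0.1
((p2 ⊃ p3) ∧ ¬p2) = min(0.31, 0.1) = 0.1
(p2 ∨ ((p2 ⊃ p3) ∧ ¬p2)) = max(0.9, 0.1) = 0.9
((p2 ∧ p3) ∨ (p2 ∨ ((p2 ⊃ p3) ∧ ¬p2))) = max(0.21, 0.9) = 0.9
(p2 ⊃ p2): min(1, 1 − 0.9 + 0.9) = 1
(((p2 ∧ p3) ∨ (p2 ∨ ((p2 ⊃ p3) ∧ ¬p2))) ∧ (p2 ⊃ p2)) = min(0.9, 1) = 0.9

0.90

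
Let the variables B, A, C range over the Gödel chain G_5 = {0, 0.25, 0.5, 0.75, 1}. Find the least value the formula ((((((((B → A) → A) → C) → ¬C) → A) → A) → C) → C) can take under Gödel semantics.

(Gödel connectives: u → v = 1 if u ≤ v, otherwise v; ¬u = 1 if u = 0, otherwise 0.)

0.25

The minimum is attained at B = 0, A = 0, C = 0.25:
  (B → A): 0 ≤ 0, so result = 1
  ((B → A) → A): 1 > 0, so result = 0
  (((B → A) → A) → C): 0 ≤ 0.25, so result = 1
  ¬C: Gödel ¬ of 0.25 = 0 (operand ≠ 0)
  ((((B → A) → A) → C) → ¬C): 1 > 0, so result = 0
  (((((B → A) → A) → C) → ¬C) → A): 0 ≤ 0, so result = 1
  ((((((B → A) → A) → C) → ¬C) → A) → A): 1 > 0, so result = 0
  (((((((B → A) → A) → C) → ¬C) → A) → A) → C): 0 ≤ 0.25, so result = 1
  ((((((((B → A) → A) → C) → ¬C) → A) → A) → C) → C): 1 > 0.25, so result = 0.25
Checking all 125 assignments confirms none give a value below 0.25.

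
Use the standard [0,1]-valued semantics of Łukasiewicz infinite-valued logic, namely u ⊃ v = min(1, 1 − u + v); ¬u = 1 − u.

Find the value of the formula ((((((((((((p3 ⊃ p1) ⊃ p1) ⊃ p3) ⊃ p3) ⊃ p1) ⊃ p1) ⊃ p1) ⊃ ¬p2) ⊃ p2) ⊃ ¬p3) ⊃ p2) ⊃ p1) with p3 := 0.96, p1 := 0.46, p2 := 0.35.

(p3 ⊃ p1): min(1, 1 − 0.96 + 0.46) = 0.5
((p3 ⊃ p1) ⊃ p1): min(1, 1 − 0.5 + 0.46) = 0.96
(((p3 ⊃ p1) ⊃ p1) ⊃ p3): min(1, 1 − 0.96 + 0.96) = 1
((((p3 ⊃ p1) ⊃ p1) ⊃ p3) ⊃ p3): min(1, 1 − 1 + 0.96) = 0.96
(((((p3 ⊃ p1) ⊃ p1) ⊃ p3) ⊃ p3) ⊃ p1): min(1, 1 − 0.96 + 0.46) = 0.5
((((((p3 ⊃ p1) ⊃ p1) ⊃ p3) ⊃ p3) ⊃ p1) ⊃ p1): min(1, 1 − 0.5 + 0.46) = 0.96
(((((((p3 ⊃ p1) ⊃ p1) ⊃ p3) ⊃ p3) ⊃ p1) ⊃ p1) ⊃ p1): min(1, 1 − 0.96 + 0.46) = 0.5
¬p2: Łukasiewicz ¬ gives 1 − 0.35 = 0.65
((((((((p3 ⊃ p1) ⊃ p1) ⊃ p3) ⊃ p3) ⊃ p1) ⊃ p1) ⊃ p1) ⊃ ¬p2): min(1, 1 − 0.5 + 0.65) = 1
(((((((((p3 ⊃ p1) ⊃ p1) ⊃ p3) ⊃ p3) ⊃ p1) ⊃ p1) ⊃ p1) ⊃ ¬p2) ⊃ p2): min(1, 1 − 1 + 0.35) = 0.35
¬p3: Łukasiewicz ¬ gives 1 − 0.96 = 0.04
((((((((((p3 ⊃ p1) ⊃ p1) ⊃ p3) ⊃ p3) ⊃ p1) ⊃ p1) ⊃ p1) ⊃ ¬p2) ⊃ p2) ⊃ ¬p3): min(1, 1 − 0.35 + 0.04) = 0.69
(((((((((((p3 ⊃ p1) ⊃ p1) ⊃ p3) ⊃ p3) ⊃ p1) ⊃ p1) ⊃ p1) ⊃ ¬p2) ⊃ p2) ⊃ ¬p3) ⊃ p2): min(1, 1 − 0.69 + 0.35) = 0.66
((((((((((((p3 ⊃ p1) ⊃ p1) ⊃ p3) ⊃ p3) ⊃ p1) ⊃ p1) ⊃ p1) ⊃ ¬p2) ⊃ p2) ⊃ ¬p3) ⊃ p2) ⊃ p1): min(1, 1 − 0.66 + 0.46) = 0.8

0.80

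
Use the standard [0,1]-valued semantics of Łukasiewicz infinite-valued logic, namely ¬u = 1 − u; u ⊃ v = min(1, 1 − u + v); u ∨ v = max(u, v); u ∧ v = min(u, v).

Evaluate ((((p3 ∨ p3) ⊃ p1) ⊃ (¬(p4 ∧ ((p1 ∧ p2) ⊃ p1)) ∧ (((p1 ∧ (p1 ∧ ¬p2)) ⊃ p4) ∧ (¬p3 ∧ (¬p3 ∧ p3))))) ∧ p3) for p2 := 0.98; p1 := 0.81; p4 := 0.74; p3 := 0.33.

(p3 ∨ p3) = max(0.33, 0.33) = 0.33
((p3 ∨ p3) ⊃ p1): min(1, 1 − 0.33 + 0.81) = 1
(p1 ∧ p2) = min(0.81, 0.98) = 0.81
((p1 ∧ p2) ⊃ p1): min(1, 1 − 0.81 + 0.81) = 1
(p4 ∧ ((p1 ∧ p2) ⊃ p1)) = min(0.74, 1) = 0.74
¬(p4 ∧ ((p1 ∧ p2) ⊃ p1)): Łukasiewicz ¬ gives 1 − 0.74 = 0.26
¬p2: Łukasiewicz ¬ gives 1 − 0.98 = 0.02
(p1 ∧ ¬p2) = min(0.81, 0.02) = 0.02
(p1 ∧ (p1 ∧ ¬p2)) = min(0.81, 0.02) = 0.02
((p1 ∧ (p1 ∧ ¬p2)) ⊃ p4): min(1, 1 − 0.02 + 0.74) = 1
¬p3: Łukasiewicz ¬ gives 1 − 0.33 = 0.67
¬p3: Łukasiewicz ¬ gives 1 − 0.33 = 0.67
(¬p3 ∧ p3) = min(0.67, 0.33) = 0.33
(¬p3 ∧ (¬p3 ∧ p3)) = min(0.67, 0.33) = 0.33
(((p1 ∧ (p1 ∧ ¬p2)) ⊃ p4) ∧ (¬p3 ∧ (¬p3 ∧ p3))) = min(1, 0.33) = 0.33
(¬(p4 ∧ ((p1 ∧ p2) ⊃ p1)) ∧ (((p1 ∧ (p1 ∧ ¬p2)) ⊃ p4) ∧ (¬p3 ∧ (¬p3 ∧ p3)))) = min(0.26, 0.33) = 0.26
(((p3 ∨ p3) ⊃ p1) ⊃ (¬(p4 ∧ ((p1 ∧ p2) ⊃ p1)) ∧ (((p1 ∧ (p1 ∧ ¬p2)) ⊃ p4) ∧ (¬p3 ∧ (¬p3 ∧ p3))))): min(1, 1 − 1 + 0.26) = 0.26
((((p3 ∨ p3) ⊃ p1) ⊃ (¬(p4 ∧ ((p1 ∧ p2) ⊃ p1)) ∧ (((p1 ∧ (p1 ∧ ¬p2)) ⊃ p4) ∧ (¬p3 ∧ (¬p3 ∧ p3))))) ∧ p3) = min(0.26, 0.33) = 0.26

0.26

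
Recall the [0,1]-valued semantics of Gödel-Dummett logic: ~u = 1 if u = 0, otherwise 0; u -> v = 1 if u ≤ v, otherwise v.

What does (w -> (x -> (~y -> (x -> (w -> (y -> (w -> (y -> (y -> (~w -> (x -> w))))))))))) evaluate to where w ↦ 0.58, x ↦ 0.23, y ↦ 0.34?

~y: Gödel ¬ of 0.34 = 0 (operand ≠ 0)
~w: Gödel ¬ of 0.58 = 0 (operand ≠ 0)
(x -> w): 0.23 ≤ 0.58, so result = 1
(~w -> (x -> w)): 0 ≤ 1, so result = 1
(y -> (~w -> (x -> w))): 0.34 ≤ 1, so result = 1
(y -> (y -> (~w -> (x -> w)))): 0.34 ≤ 1, so result = 1
(w -> (y -> (y -> (~w -> (x -> w))))): 0.58 ≤ 1, so result = 1
(y -> (w -> (y -> (y -> (~w -> (x -> w)))))): 0.34 ≤ 1, so result = 1
(w -> (y -> (w -> (y -> (y -> (~w -> (x -> w))))))): 0.58 ≤ 1, so result = 1
(x -> (w -> (y -> (w -> (y -> (y -> (~w -> (x -> w)))))))): 0.23 ≤ 1, so result = 1
(~y -> (x -> (w -> (y -> (w -> (y -> (y -> (~w -> (x -> w))))))))): 0 ≤ 1, so result = 1
(x -> (~y -> (x -> (w -> (y -> (w -> (y -> (y -> (~w -> (x -> w)))))))))): 0.23 ≤ 1, so result = 1
(w -> (x -> (~y -> (x -> (w -> (y -> (w -> (y -> (y -> (~w -> (x -> w))))))))))): 0.58 ≤ 1, so result = 1

1.00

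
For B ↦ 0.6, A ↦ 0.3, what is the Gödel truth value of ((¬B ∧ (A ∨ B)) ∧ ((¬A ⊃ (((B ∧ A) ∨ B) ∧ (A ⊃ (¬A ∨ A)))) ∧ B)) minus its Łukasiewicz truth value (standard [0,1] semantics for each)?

Gödel evaluation:
  ¬B: Gödel ¬ of 0.6 = 0 (operand ≠ 0)
  (A ∨ B) = max(0.3, 0.6) = 0.6
  (¬B ∧ (A ∨ B)) = min(0, 0.6) = 0
  ¬A: Gödel ¬ of 0.3 = 0 (operand ≠ 0)
  (B ∧ A) = min(0.6, 0.3) = 0.3
  ((B ∧ A) ∨ B) = max(0.3, 0.6) = 0.6
  ¬A: Gödel ¬ of 0.3 = 0 (operand ≠ 0)
  (¬A ∨ A) = max(0, 0.3) = 0.3
  (A ⊃ (¬A ∨ A)): 0.3 ≤ 0.3, so result = 1
  (((B ∧ A) ∨ B) ∧ (A ⊃ (¬A ∨ A))) = min(0.6, 1) = 0.6
  (¬A ⊃ (((B ∧ A) ∨ B) ∧ (A ⊃ (¬A ∨ A)))): 0 ≤ 0.6, so result = 1
  ((¬A ⊃ (((B ∧ A) ∨ B) ∧ (A ⊃ (¬A ∨ A)))) ∧ B) = min(1, 0.6) = 0.6
  ((¬B ∧ (A ∨ B)) ∧ ((¬A ⊃ (((B ∧ A) ∨ B) ∧ (A ⊃ (¬A ∨ A)))) ∧ B)) = min(0, 0.6) = 0
  Gödel value = 0
Łukasiewicz evaluation:
  ¬B: Łukasiewicz ¬ gives 1 − 0.6 = 0.4
  (A ∨ B) = max(0.3, 0.6) = 0.6
  (¬B ∧ (A ∨ B)) = min(0.4, 0.6) = 0.4
  ¬A: Łukasiewicz ¬ gives 1 − 0.3 = 0.7
  (B ∧ A) = min(0.6, 0.3) = 0.3
  ((B ∧ A) ∨ B) = max(0.3, 0.6) = 0.6
  ¬A: Łukasiewicz ¬ gives 1 − 0.3 = 0.7
  (¬A ∨ A) = max(0.7, 0.3) = 0.7
  (A ⊃ (¬A ∨ A)): min(1, 1 − 0.3 + 0.7) = 1
  (((B ∧ A) ∨ B) ∧ (A ⊃ (¬A ∨ A))) = min(0.6, 1) = 0.6
  (¬A ⊃ (((B ∧ A) ∨ B) ∧ (A ⊃ (¬A ∨ A)))): min(1, 1 − 0.7 + 0.6) = 0.9
  ((¬A ⊃ (((B ∧ A) ∨ B) ∧ (A ⊃ (¬A ∨ A)))) ∧ B) = min(0.9, 0.6) = 0.6
  ((¬B ∧ (A ∨ B)) ∧ ((¬A ⊃ (((B ∧ A) ∨ B) ∧ (A ⊃ (¬A ∨ A)))) ∧ B)) = min(0.4, 0.6) = 0.4
  Łukasiewicz value = 0.4
Difference: 0 − 0.4 = -0.40

-0.40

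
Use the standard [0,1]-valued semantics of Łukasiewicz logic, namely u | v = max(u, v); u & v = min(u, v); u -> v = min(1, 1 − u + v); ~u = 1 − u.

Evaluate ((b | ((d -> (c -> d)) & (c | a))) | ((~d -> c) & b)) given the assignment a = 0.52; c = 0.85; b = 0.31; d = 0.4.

0.85

(c -> d): min(1, 1 − 0.85 + 0.4) = 0.55
(d -> (c -> d)): min(1, 1 − 0.4 + 0.55) = 1
(c | a) = max(0.85, 0.52) = 0.85
((d -> (c -> d)) & (c | a)) = min(1, 0.85) = 0.85
(b | ((d -> (c -> d)) & (c | a))) = max(0.31, 0.85) = 0.85
~d: Łukasiewicz ¬ gives 1 − 0.4 = 0.6
(~d -> c): min(1, 1 − 0.6 + 0.85) = 1
((~d -> c) & b) = min(1, 0.31) = 0.31
((b | ((d -> (c -> d)) & (c | a))) | ((~d -> c) & b)) = max(0.85, 0.31) = 0.85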